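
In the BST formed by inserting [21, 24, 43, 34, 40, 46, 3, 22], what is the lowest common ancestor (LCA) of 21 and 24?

Tree insertion order: [21, 24, 43, 34, 40, 46, 3, 22]
Tree (level-order array): [21, 3, 24, None, None, 22, 43, None, None, 34, 46, None, 40]
In a BST, the LCA of p=21, q=24 is the first node v on the
root-to-leaf path with p <= v <= q (go left if both < v, right if both > v).
Walk from root:
  at 21: 21 <= 21 <= 24, this is the LCA
LCA = 21


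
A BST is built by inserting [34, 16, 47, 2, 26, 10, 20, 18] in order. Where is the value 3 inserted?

Starting tree (level order): [34, 16, 47, 2, 26, None, None, None, 10, 20, None, None, None, 18]
Insertion path: 34 -> 16 -> 2 -> 10
Result: insert 3 as left child of 10
Final tree (level order): [34, 16, 47, 2, 26, None, None, None, 10, 20, None, 3, None, 18]


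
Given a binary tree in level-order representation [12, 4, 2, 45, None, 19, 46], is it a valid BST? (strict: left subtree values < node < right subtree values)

Level-order array: [12, 4, 2, 45, None, 19, 46]
Validate using subtree bounds (lo, hi): at each node, require lo < value < hi,
then recurse left with hi=value and right with lo=value.
Preorder trace (stopping at first violation):
  at node 12 with bounds (-inf, +inf): OK
  at node 4 with bounds (-inf, 12): OK
  at node 45 with bounds (-inf, 4): VIOLATION
Node 45 violates its bound: not (-inf < 45 < 4).
Result: Not a valid BST


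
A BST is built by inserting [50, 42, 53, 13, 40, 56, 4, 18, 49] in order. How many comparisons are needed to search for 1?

Search path for 1: 50 -> 42 -> 13 -> 4
Found: False
Comparisons: 4


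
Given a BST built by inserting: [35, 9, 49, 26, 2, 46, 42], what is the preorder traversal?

Tree insertion order: [35, 9, 49, 26, 2, 46, 42]
Tree (level-order array): [35, 9, 49, 2, 26, 46, None, None, None, None, None, 42]
Preorder traversal: [35, 9, 2, 26, 49, 46, 42]


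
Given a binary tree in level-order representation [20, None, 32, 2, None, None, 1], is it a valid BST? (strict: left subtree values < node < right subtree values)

Level-order array: [20, None, 32, 2, None, None, 1]
Validate using subtree bounds (lo, hi): at each node, require lo < value < hi,
then recurse left with hi=value and right with lo=value.
Preorder trace (stopping at first violation):
  at node 20 with bounds (-inf, +inf): OK
  at node 32 with bounds (20, +inf): OK
  at node 2 with bounds (20, 32): VIOLATION
Node 2 violates its bound: not (20 < 2 < 32).
Result: Not a valid BST


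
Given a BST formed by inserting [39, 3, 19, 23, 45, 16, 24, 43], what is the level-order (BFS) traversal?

Tree insertion order: [39, 3, 19, 23, 45, 16, 24, 43]
Tree (level-order array): [39, 3, 45, None, 19, 43, None, 16, 23, None, None, None, None, None, 24]
BFS from the root, enqueuing left then right child of each popped node:
  queue [39] -> pop 39, enqueue [3, 45], visited so far: [39]
  queue [3, 45] -> pop 3, enqueue [19], visited so far: [39, 3]
  queue [45, 19] -> pop 45, enqueue [43], visited so far: [39, 3, 45]
  queue [19, 43] -> pop 19, enqueue [16, 23], visited so far: [39, 3, 45, 19]
  queue [43, 16, 23] -> pop 43, enqueue [none], visited so far: [39, 3, 45, 19, 43]
  queue [16, 23] -> pop 16, enqueue [none], visited so far: [39, 3, 45, 19, 43, 16]
  queue [23] -> pop 23, enqueue [24], visited so far: [39, 3, 45, 19, 43, 16, 23]
  queue [24] -> pop 24, enqueue [none], visited so far: [39, 3, 45, 19, 43, 16, 23, 24]
Result: [39, 3, 45, 19, 43, 16, 23, 24]


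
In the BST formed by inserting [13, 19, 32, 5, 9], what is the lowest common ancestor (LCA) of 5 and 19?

Tree insertion order: [13, 19, 32, 5, 9]
Tree (level-order array): [13, 5, 19, None, 9, None, 32]
In a BST, the LCA of p=5, q=19 is the first node v on the
root-to-leaf path with p <= v <= q (go left if both < v, right if both > v).
Walk from root:
  at 13: 5 <= 13 <= 19, this is the LCA
LCA = 13


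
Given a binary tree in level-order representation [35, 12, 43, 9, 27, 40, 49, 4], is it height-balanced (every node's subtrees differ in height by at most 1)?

Tree (level-order array): [35, 12, 43, 9, 27, 40, 49, 4]
Definition: a tree is height-balanced if, at every node, |h(left) - h(right)| <= 1 (empty subtree has height -1).
Bottom-up per-node check:
  node 4: h_left=-1, h_right=-1, diff=0 [OK], height=0
  node 9: h_left=0, h_right=-1, diff=1 [OK], height=1
  node 27: h_left=-1, h_right=-1, diff=0 [OK], height=0
  node 12: h_left=1, h_right=0, diff=1 [OK], height=2
  node 40: h_left=-1, h_right=-1, diff=0 [OK], height=0
  node 49: h_left=-1, h_right=-1, diff=0 [OK], height=0
  node 43: h_left=0, h_right=0, diff=0 [OK], height=1
  node 35: h_left=2, h_right=1, diff=1 [OK], height=3
All nodes satisfy the balance condition.
Result: Balanced


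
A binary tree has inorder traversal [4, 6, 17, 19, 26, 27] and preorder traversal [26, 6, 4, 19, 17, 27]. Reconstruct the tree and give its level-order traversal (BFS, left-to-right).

Inorder:  [4, 6, 17, 19, 26, 27]
Preorder: [26, 6, 4, 19, 17, 27]
Algorithm: preorder visits root first, so consume preorder in order;
for each root, split the current inorder slice at that value into
left-subtree inorder and right-subtree inorder, then recurse.
Recursive splits:
  root=26; inorder splits into left=[4, 6, 17, 19], right=[27]
  root=6; inorder splits into left=[4], right=[17, 19]
  root=4; inorder splits into left=[], right=[]
  root=19; inorder splits into left=[17], right=[]
  root=17; inorder splits into left=[], right=[]
  root=27; inorder splits into left=[], right=[]
Reconstructed level-order: [26, 6, 27, 4, 19, 17]


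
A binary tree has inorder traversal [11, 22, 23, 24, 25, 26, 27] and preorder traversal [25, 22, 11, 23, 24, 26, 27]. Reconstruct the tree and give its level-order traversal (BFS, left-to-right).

Inorder:  [11, 22, 23, 24, 25, 26, 27]
Preorder: [25, 22, 11, 23, 24, 26, 27]
Algorithm: preorder visits root first, so consume preorder in order;
for each root, split the current inorder slice at that value into
left-subtree inorder and right-subtree inorder, then recurse.
Recursive splits:
  root=25; inorder splits into left=[11, 22, 23, 24], right=[26, 27]
  root=22; inorder splits into left=[11], right=[23, 24]
  root=11; inorder splits into left=[], right=[]
  root=23; inorder splits into left=[], right=[24]
  root=24; inorder splits into left=[], right=[]
  root=26; inorder splits into left=[], right=[27]
  root=27; inorder splits into left=[], right=[]
Reconstructed level-order: [25, 22, 26, 11, 23, 27, 24]


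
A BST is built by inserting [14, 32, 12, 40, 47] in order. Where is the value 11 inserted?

Starting tree (level order): [14, 12, 32, None, None, None, 40, None, 47]
Insertion path: 14 -> 12
Result: insert 11 as left child of 12
Final tree (level order): [14, 12, 32, 11, None, None, 40, None, None, None, 47]


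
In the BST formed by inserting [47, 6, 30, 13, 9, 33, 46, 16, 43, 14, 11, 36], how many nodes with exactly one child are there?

Tree built from: [47, 6, 30, 13, 9, 33, 46, 16, 43, 14, 11, 36]
Tree (level-order array): [47, 6, None, None, 30, 13, 33, 9, 16, None, 46, None, 11, 14, None, 43, None, None, None, None, None, 36]
Rule: These are nodes with exactly 1 non-null child.
Per-node child counts:
  node 47: 1 child(ren)
  node 6: 1 child(ren)
  node 30: 2 child(ren)
  node 13: 2 child(ren)
  node 9: 1 child(ren)
  node 11: 0 child(ren)
  node 16: 1 child(ren)
  node 14: 0 child(ren)
  node 33: 1 child(ren)
  node 46: 1 child(ren)
  node 43: 1 child(ren)
  node 36: 0 child(ren)
Matching nodes: [47, 6, 9, 16, 33, 46, 43]
Count of nodes with exactly one child: 7


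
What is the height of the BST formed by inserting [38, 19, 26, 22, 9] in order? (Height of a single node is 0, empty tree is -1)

Insertion order: [38, 19, 26, 22, 9]
Tree (level-order array): [38, 19, None, 9, 26, None, None, 22]
Compute height bottom-up (empty subtree = -1):
  height(9) = 1 + max(-1, -1) = 0
  height(22) = 1 + max(-1, -1) = 0
  height(26) = 1 + max(0, -1) = 1
  height(19) = 1 + max(0, 1) = 2
  height(38) = 1 + max(2, -1) = 3
Height = 3


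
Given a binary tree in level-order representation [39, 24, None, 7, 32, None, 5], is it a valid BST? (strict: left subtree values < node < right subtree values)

Level-order array: [39, 24, None, 7, 32, None, 5]
Validate using subtree bounds (lo, hi): at each node, require lo < value < hi,
then recurse left with hi=value and right with lo=value.
Preorder trace (stopping at first violation):
  at node 39 with bounds (-inf, +inf): OK
  at node 24 with bounds (-inf, 39): OK
  at node 7 with bounds (-inf, 24): OK
  at node 5 with bounds (7, 24): VIOLATION
Node 5 violates its bound: not (7 < 5 < 24).
Result: Not a valid BST


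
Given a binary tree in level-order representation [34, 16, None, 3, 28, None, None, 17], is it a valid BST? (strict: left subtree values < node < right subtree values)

Level-order array: [34, 16, None, 3, 28, None, None, 17]
Validate using subtree bounds (lo, hi): at each node, require lo < value < hi,
then recurse left with hi=value and right with lo=value.
Preorder trace (stopping at first violation):
  at node 34 with bounds (-inf, +inf): OK
  at node 16 with bounds (-inf, 34): OK
  at node 3 with bounds (-inf, 16): OK
  at node 28 with bounds (16, 34): OK
  at node 17 with bounds (16, 28): OK
No violation found at any node.
Result: Valid BST


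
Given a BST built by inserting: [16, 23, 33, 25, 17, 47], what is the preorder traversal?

Tree insertion order: [16, 23, 33, 25, 17, 47]
Tree (level-order array): [16, None, 23, 17, 33, None, None, 25, 47]
Preorder traversal: [16, 23, 17, 33, 25, 47]


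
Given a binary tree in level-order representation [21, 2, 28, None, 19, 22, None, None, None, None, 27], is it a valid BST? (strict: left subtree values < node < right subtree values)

Level-order array: [21, 2, 28, None, 19, 22, None, None, None, None, 27]
Validate using subtree bounds (lo, hi): at each node, require lo < value < hi,
then recurse left with hi=value and right with lo=value.
Preorder trace (stopping at first violation):
  at node 21 with bounds (-inf, +inf): OK
  at node 2 with bounds (-inf, 21): OK
  at node 19 with bounds (2, 21): OK
  at node 28 with bounds (21, +inf): OK
  at node 22 with bounds (21, 28): OK
  at node 27 with bounds (22, 28): OK
No violation found at any node.
Result: Valid BST


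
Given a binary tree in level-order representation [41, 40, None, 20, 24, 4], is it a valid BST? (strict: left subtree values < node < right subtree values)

Level-order array: [41, 40, None, 20, 24, 4]
Validate using subtree bounds (lo, hi): at each node, require lo < value < hi,
then recurse left with hi=value and right with lo=value.
Preorder trace (stopping at first violation):
  at node 41 with bounds (-inf, +inf): OK
  at node 40 with bounds (-inf, 41): OK
  at node 20 with bounds (-inf, 40): OK
  at node 4 with bounds (-inf, 20): OK
  at node 24 with bounds (40, 41): VIOLATION
Node 24 violates its bound: not (40 < 24 < 41).
Result: Not a valid BST


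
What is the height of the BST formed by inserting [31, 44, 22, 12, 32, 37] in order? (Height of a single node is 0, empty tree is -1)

Insertion order: [31, 44, 22, 12, 32, 37]
Tree (level-order array): [31, 22, 44, 12, None, 32, None, None, None, None, 37]
Compute height bottom-up (empty subtree = -1):
  height(12) = 1 + max(-1, -1) = 0
  height(22) = 1 + max(0, -1) = 1
  height(37) = 1 + max(-1, -1) = 0
  height(32) = 1 + max(-1, 0) = 1
  height(44) = 1 + max(1, -1) = 2
  height(31) = 1 + max(1, 2) = 3
Height = 3


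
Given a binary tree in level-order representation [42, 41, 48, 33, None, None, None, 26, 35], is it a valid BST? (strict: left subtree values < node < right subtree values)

Level-order array: [42, 41, 48, 33, None, None, None, 26, 35]
Validate using subtree bounds (lo, hi): at each node, require lo < value < hi,
then recurse left with hi=value and right with lo=value.
Preorder trace (stopping at first violation):
  at node 42 with bounds (-inf, +inf): OK
  at node 41 with bounds (-inf, 42): OK
  at node 33 with bounds (-inf, 41): OK
  at node 26 with bounds (-inf, 33): OK
  at node 35 with bounds (33, 41): OK
  at node 48 with bounds (42, +inf): OK
No violation found at any node.
Result: Valid BST


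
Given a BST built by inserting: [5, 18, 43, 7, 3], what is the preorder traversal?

Tree insertion order: [5, 18, 43, 7, 3]
Tree (level-order array): [5, 3, 18, None, None, 7, 43]
Preorder traversal: [5, 3, 18, 7, 43]


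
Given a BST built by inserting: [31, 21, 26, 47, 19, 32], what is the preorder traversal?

Tree insertion order: [31, 21, 26, 47, 19, 32]
Tree (level-order array): [31, 21, 47, 19, 26, 32]
Preorder traversal: [31, 21, 19, 26, 47, 32]


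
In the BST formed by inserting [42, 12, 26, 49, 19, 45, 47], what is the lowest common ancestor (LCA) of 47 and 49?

Tree insertion order: [42, 12, 26, 49, 19, 45, 47]
Tree (level-order array): [42, 12, 49, None, 26, 45, None, 19, None, None, 47]
In a BST, the LCA of p=47, q=49 is the first node v on the
root-to-leaf path with p <= v <= q (go left if both < v, right if both > v).
Walk from root:
  at 42: both 47 and 49 > 42, go right
  at 49: 47 <= 49 <= 49, this is the LCA
LCA = 49


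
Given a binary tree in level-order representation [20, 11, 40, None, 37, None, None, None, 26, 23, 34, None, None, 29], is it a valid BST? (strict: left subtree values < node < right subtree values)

Level-order array: [20, 11, 40, None, 37, None, None, None, 26, 23, 34, None, None, 29]
Validate using subtree bounds (lo, hi): at each node, require lo < value < hi,
then recurse left with hi=value and right with lo=value.
Preorder trace (stopping at first violation):
  at node 20 with bounds (-inf, +inf): OK
  at node 11 with bounds (-inf, 20): OK
  at node 37 with bounds (11, 20): VIOLATION
Node 37 violates its bound: not (11 < 37 < 20).
Result: Not a valid BST


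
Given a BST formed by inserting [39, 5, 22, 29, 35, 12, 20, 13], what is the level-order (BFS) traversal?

Tree insertion order: [39, 5, 22, 29, 35, 12, 20, 13]
Tree (level-order array): [39, 5, None, None, 22, 12, 29, None, 20, None, 35, 13]
BFS from the root, enqueuing left then right child of each popped node:
  queue [39] -> pop 39, enqueue [5], visited so far: [39]
  queue [5] -> pop 5, enqueue [22], visited so far: [39, 5]
  queue [22] -> pop 22, enqueue [12, 29], visited so far: [39, 5, 22]
  queue [12, 29] -> pop 12, enqueue [20], visited so far: [39, 5, 22, 12]
  queue [29, 20] -> pop 29, enqueue [35], visited so far: [39, 5, 22, 12, 29]
  queue [20, 35] -> pop 20, enqueue [13], visited so far: [39, 5, 22, 12, 29, 20]
  queue [35, 13] -> pop 35, enqueue [none], visited so far: [39, 5, 22, 12, 29, 20, 35]
  queue [13] -> pop 13, enqueue [none], visited so far: [39, 5, 22, 12, 29, 20, 35, 13]
Result: [39, 5, 22, 12, 29, 20, 35, 13]


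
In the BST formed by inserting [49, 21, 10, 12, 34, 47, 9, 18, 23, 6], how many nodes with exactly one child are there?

Tree built from: [49, 21, 10, 12, 34, 47, 9, 18, 23, 6]
Tree (level-order array): [49, 21, None, 10, 34, 9, 12, 23, 47, 6, None, None, 18]
Rule: These are nodes with exactly 1 non-null child.
Per-node child counts:
  node 49: 1 child(ren)
  node 21: 2 child(ren)
  node 10: 2 child(ren)
  node 9: 1 child(ren)
  node 6: 0 child(ren)
  node 12: 1 child(ren)
  node 18: 0 child(ren)
  node 34: 2 child(ren)
  node 23: 0 child(ren)
  node 47: 0 child(ren)
Matching nodes: [49, 9, 12]
Count of nodes with exactly one child: 3


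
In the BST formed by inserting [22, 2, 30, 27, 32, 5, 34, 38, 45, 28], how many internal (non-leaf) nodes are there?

Tree built from: [22, 2, 30, 27, 32, 5, 34, 38, 45, 28]
Tree (level-order array): [22, 2, 30, None, 5, 27, 32, None, None, None, 28, None, 34, None, None, None, 38, None, 45]
Rule: An internal node has at least one child.
Per-node child counts:
  node 22: 2 child(ren)
  node 2: 1 child(ren)
  node 5: 0 child(ren)
  node 30: 2 child(ren)
  node 27: 1 child(ren)
  node 28: 0 child(ren)
  node 32: 1 child(ren)
  node 34: 1 child(ren)
  node 38: 1 child(ren)
  node 45: 0 child(ren)
Matching nodes: [22, 2, 30, 27, 32, 34, 38]
Count of internal (non-leaf) nodes: 7


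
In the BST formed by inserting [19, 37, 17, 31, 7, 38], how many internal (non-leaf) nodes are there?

Tree built from: [19, 37, 17, 31, 7, 38]
Tree (level-order array): [19, 17, 37, 7, None, 31, 38]
Rule: An internal node has at least one child.
Per-node child counts:
  node 19: 2 child(ren)
  node 17: 1 child(ren)
  node 7: 0 child(ren)
  node 37: 2 child(ren)
  node 31: 0 child(ren)
  node 38: 0 child(ren)
Matching nodes: [19, 17, 37]
Count of internal (non-leaf) nodes: 3


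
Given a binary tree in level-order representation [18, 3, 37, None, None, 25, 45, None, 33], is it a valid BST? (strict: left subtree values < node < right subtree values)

Level-order array: [18, 3, 37, None, None, 25, 45, None, 33]
Validate using subtree bounds (lo, hi): at each node, require lo < value < hi,
then recurse left with hi=value and right with lo=value.
Preorder trace (stopping at first violation):
  at node 18 with bounds (-inf, +inf): OK
  at node 3 with bounds (-inf, 18): OK
  at node 37 with bounds (18, +inf): OK
  at node 25 with bounds (18, 37): OK
  at node 33 with bounds (25, 37): OK
  at node 45 with bounds (37, +inf): OK
No violation found at any node.
Result: Valid BST


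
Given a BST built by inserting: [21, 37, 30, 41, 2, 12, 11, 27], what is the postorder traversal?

Tree insertion order: [21, 37, 30, 41, 2, 12, 11, 27]
Tree (level-order array): [21, 2, 37, None, 12, 30, 41, 11, None, 27]
Postorder traversal: [11, 12, 2, 27, 30, 41, 37, 21]


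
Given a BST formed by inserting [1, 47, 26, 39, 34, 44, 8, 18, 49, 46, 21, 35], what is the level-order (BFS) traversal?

Tree insertion order: [1, 47, 26, 39, 34, 44, 8, 18, 49, 46, 21, 35]
Tree (level-order array): [1, None, 47, 26, 49, 8, 39, None, None, None, 18, 34, 44, None, 21, None, 35, None, 46]
BFS from the root, enqueuing left then right child of each popped node:
  queue [1] -> pop 1, enqueue [47], visited so far: [1]
  queue [47] -> pop 47, enqueue [26, 49], visited so far: [1, 47]
  queue [26, 49] -> pop 26, enqueue [8, 39], visited so far: [1, 47, 26]
  queue [49, 8, 39] -> pop 49, enqueue [none], visited so far: [1, 47, 26, 49]
  queue [8, 39] -> pop 8, enqueue [18], visited so far: [1, 47, 26, 49, 8]
  queue [39, 18] -> pop 39, enqueue [34, 44], visited so far: [1, 47, 26, 49, 8, 39]
  queue [18, 34, 44] -> pop 18, enqueue [21], visited so far: [1, 47, 26, 49, 8, 39, 18]
  queue [34, 44, 21] -> pop 34, enqueue [35], visited so far: [1, 47, 26, 49, 8, 39, 18, 34]
  queue [44, 21, 35] -> pop 44, enqueue [46], visited so far: [1, 47, 26, 49, 8, 39, 18, 34, 44]
  queue [21, 35, 46] -> pop 21, enqueue [none], visited so far: [1, 47, 26, 49, 8, 39, 18, 34, 44, 21]
  queue [35, 46] -> pop 35, enqueue [none], visited so far: [1, 47, 26, 49, 8, 39, 18, 34, 44, 21, 35]
  queue [46] -> pop 46, enqueue [none], visited so far: [1, 47, 26, 49, 8, 39, 18, 34, 44, 21, 35, 46]
Result: [1, 47, 26, 49, 8, 39, 18, 34, 44, 21, 35, 46]


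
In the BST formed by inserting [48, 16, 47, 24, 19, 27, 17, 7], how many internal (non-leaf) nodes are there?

Tree built from: [48, 16, 47, 24, 19, 27, 17, 7]
Tree (level-order array): [48, 16, None, 7, 47, None, None, 24, None, 19, 27, 17]
Rule: An internal node has at least one child.
Per-node child counts:
  node 48: 1 child(ren)
  node 16: 2 child(ren)
  node 7: 0 child(ren)
  node 47: 1 child(ren)
  node 24: 2 child(ren)
  node 19: 1 child(ren)
  node 17: 0 child(ren)
  node 27: 0 child(ren)
Matching nodes: [48, 16, 47, 24, 19]
Count of internal (non-leaf) nodes: 5


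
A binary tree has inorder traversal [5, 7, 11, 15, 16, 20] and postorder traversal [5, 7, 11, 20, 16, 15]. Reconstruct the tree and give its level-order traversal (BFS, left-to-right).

Inorder:   [5, 7, 11, 15, 16, 20]
Postorder: [5, 7, 11, 20, 16, 15]
Algorithm: postorder visits root last, so walk postorder right-to-left;
each value is the root of the current inorder slice — split it at that
value, recurse on the right subtree first, then the left.
Recursive splits:
  root=15; inorder splits into left=[5, 7, 11], right=[16, 20]
  root=16; inorder splits into left=[], right=[20]
  root=20; inorder splits into left=[], right=[]
  root=11; inorder splits into left=[5, 7], right=[]
  root=7; inorder splits into left=[5], right=[]
  root=5; inorder splits into left=[], right=[]
Reconstructed level-order: [15, 11, 16, 7, 20, 5]


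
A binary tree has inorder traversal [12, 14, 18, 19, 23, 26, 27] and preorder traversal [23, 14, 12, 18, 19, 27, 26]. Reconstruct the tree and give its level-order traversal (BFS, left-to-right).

Inorder:  [12, 14, 18, 19, 23, 26, 27]
Preorder: [23, 14, 12, 18, 19, 27, 26]
Algorithm: preorder visits root first, so consume preorder in order;
for each root, split the current inorder slice at that value into
left-subtree inorder and right-subtree inorder, then recurse.
Recursive splits:
  root=23; inorder splits into left=[12, 14, 18, 19], right=[26, 27]
  root=14; inorder splits into left=[12], right=[18, 19]
  root=12; inorder splits into left=[], right=[]
  root=18; inorder splits into left=[], right=[19]
  root=19; inorder splits into left=[], right=[]
  root=27; inorder splits into left=[26], right=[]
  root=26; inorder splits into left=[], right=[]
Reconstructed level-order: [23, 14, 27, 12, 18, 26, 19]


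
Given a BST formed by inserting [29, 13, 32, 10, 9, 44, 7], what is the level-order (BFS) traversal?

Tree insertion order: [29, 13, 32, 10, 9, 44, 7]
Tree (level-order array): [29, 13, 32, 10, None, None, 44, 9, None, None, None, 7]
BFS from the root, enqueuing left then right child of each popped node:
  queue [29] -> pop 29, enqueue [13, 32], visited so far: [29]
  queue [13, 32] -> pop 13, enqueue [10], visited so far: [29, 13]
  queue [32, 10] -> pop 32, enqueue [44], visited so far: [29, 13, 32]
  queue [10, 44] -> pop 10, enqueue [9], visited so far: [29, 13, 32, 10]
  queue [44, 9] -> pop 44, enqueue [none], visited so far: [29, 13, 32, 10, 44]
  queue [9] -> pop 9, enqueue [7], visited so far: [29, 13, 32, 10, 44, 9]
  queue [7] -> pop 7, enqueue [none], visited so far: [29, 13, 32, 10, 44, 9, 7]
Result: [29, 13, 32, 10, 44, 9, 7]


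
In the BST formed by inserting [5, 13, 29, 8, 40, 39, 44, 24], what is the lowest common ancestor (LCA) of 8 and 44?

Tree insertion order: [5, 13, 29, 8, 40, 39, 44, 24]
Tree (level-order array): [5, None, 13, 8, 29, None, None, 24, 40, None, None, 39, 44]
In a BST, the LCA of p=8, q=44 is the first node v on the
root-to-leaf path with p <= v <= q (go left if both < v, right if both > v).
Walk from root:
  at 5: both 8 and 44 > 5, go right
  at 13: 8 <= 13 <= 44, this is the LCA
LCA = 13


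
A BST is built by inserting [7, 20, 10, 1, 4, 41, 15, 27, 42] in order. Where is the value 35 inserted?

Starting tree (level order): [7, 1, 20, None, 4, 10, 41, None, None, None, 15, 27, 42]
Insertion path: 7 -> 20 -> 41 -> 27
Result: insert 35 as right child of 27
Final tree (level order): [7, 1, 20, None, 4, 10, 41, None, None, None, 15, 27, 42, None, None, None, 35]


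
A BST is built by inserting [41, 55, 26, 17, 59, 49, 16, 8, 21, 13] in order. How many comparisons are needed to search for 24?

Search path for 24: 41 -> 26 -> 17 -> 21
Found: False
Comparisons: 4


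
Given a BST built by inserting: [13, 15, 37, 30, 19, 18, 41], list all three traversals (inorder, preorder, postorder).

Tree insertion order: [13, 15, 37, 30, 19, 18, 41]
Tree (level-order array): [13, None, 15, None, 37, 30, 41, 19, None, None, None, 18]
Inorder (L, root, R): [13, 15, 18, 19, 30, 37, 41]
Preorder (root, L, R): [13, 15, 37, 30, 19, 18, 41]
Postorder (L, R, root): [18, 19, 30, 41, 37, 15, 13]


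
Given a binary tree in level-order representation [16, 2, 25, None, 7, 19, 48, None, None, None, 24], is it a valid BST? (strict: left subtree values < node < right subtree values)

Level-order array: [16, 2, 25, None, 7, 19, 48, None, None, None, 24]
Validate using subtree bounds (lo, hi): at each node, require lo < value < hi,
then recurse left with hi=value and right with lo=value.
Preorder trace (stopping at first violation):
  at node 16 with bounds (-inf, +inf): OK
  at node 2 with bounds (-inf, 16): OK
  at node 7 with bounds (2, 16): OK
  at node 25 with bounds (16, +inf): OK
  at node 19 with bounds (16, 25): OK
  at node 24 with bounds (19, 25): OK
  at node 48 with bounds (25, +inf): OK
No violation found at any node.
Result: Valid BST


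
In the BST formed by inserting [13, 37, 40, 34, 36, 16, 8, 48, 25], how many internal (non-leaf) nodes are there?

Tree built from: [13, 37, 40, 34, 36, 16, 8, 48, 25]
Tree (level-order array): [13, 8, 37, None, None, 34, 40, 16, 36, None, 48, None, 25]
Rule: An internal node has at least one child.
Per-node child counts:
  node 13: 2 child(ren)
  node 8: 0 child(ren)
  node 37: 2 child(ren)
  node 34: 2 child(ren)
  node 16: 1 child(ren)
  node 25: 0 child(ren)
  node 36: 0 child(ren)
  node 40: 1 child(ren)
  node 48: 0 child(ren)
Matching nodes: [13, 37, 34, 16, 40]
Count of internal (non-leaf) nodes: 5


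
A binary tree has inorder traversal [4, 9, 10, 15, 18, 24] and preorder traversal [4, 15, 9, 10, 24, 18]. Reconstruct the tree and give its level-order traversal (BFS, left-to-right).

Inorder:  [4, 9, 10, 15, 18, 24]
Preorder: [4, 15, 9, 10, 24, 18]
Algorithm: preorder visits root first, so consume preorder in order;
for each root, split the current inorder slice at that value into
left-subtree inorder and right-subtree inorder, then recurse.
Recursive splits:
  root=4; inorder splits into left=[], right=[9, 10, 15, 18, 24]
  root=15; inorder splits into left=[9, 10], right=[18, 24]
  root=9; inorder splits into left=[], right=[10]
  root=10; inorder splits into left=[], right=[]
  root=24; inorder splits into left=[18], right=[]
  root=18; inorder splits into left=[], right=[]
Reconstructed level-order: [4, 15, 9, 24, 10, 18]


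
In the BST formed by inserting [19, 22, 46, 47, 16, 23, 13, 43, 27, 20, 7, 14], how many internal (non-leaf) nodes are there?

Tree built from: [19, 22, 46, 47, 16, 23, 13, 43, 27, 20, 7, 14]
Tree (level-order array): [19, 16, 22, 13, None, 20, 46, 7, 14, None, None, 23, 47, None, None, None, None, None, 43, None, None, 27]
Rule: An internal node has at least one child.
Per-node child counts:
  node 19: 2 child(ren)
  node 16: 1 child(ren)
  node 13: 2 child(ren)
  node 7: 0 child(ren)
  node 14: 0 child(ren)
  node 22: 2 child(ren)
  node 20: 0 child(ren)
  node 46: 2 child(ren)
  node 23: 1 child(ren)
  node 43: 1 child(ren)
  node 27: 0 child(ren)
  node 47: 0 child(ren)
Matching nodes: [19, 16, 13, 22, 46, 23, 43]
Count of internal (non-leaf) nodes: 7


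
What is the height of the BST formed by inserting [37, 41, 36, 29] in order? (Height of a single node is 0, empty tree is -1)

Insertion order: [37, 41, 36, 29]
Tree (level-order array): [37, 36, 41, 29]
Compute height bottom-up (empty subtree = -1):
  height(29) = 1 + max(-1, -1) = 0
  height(36) = 1 + max(0, -1) = 1
  height(41) = 1 + max(-1, -1) = 0
  height(37) = 1 + max(1, 0) = 2
Height = 2


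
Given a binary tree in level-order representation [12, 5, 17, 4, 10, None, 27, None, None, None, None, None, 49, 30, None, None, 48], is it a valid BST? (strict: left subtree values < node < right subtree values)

Level-order array: [12, 5, 17, 4, 10, None, 27, None, None, None, None, None, 49, 30, None, None, 48]
Validate using subtree bounds (lo, hi): at each node, require lo < value < hi,
then recurse left with hi=value and right with lo=value.
Preorder trace (stopping at first violation):
  at node 12 with bounds (-inf, +inf): OK
  at node 5 with bounds (-inf, 12): OK
  at node 4 with bounds (-inf, 5): OK
  at node 10 with bounds (5, 12): OK
  at node 17 with bounds (12, +inf): OK
  at node 27 with bounds (17, +inf): OK
  at node 49 with bounds (27, +inf): OK
  at node 30 with bounds (27, 49): OK
  at node 48 with bounds (30, 49): OK
No violation found at any node.
Result: Valid BST


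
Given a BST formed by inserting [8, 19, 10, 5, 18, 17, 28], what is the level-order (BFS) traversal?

Tree insertion order: [8, 19, 10, 5, 18, 17, 28]
Tree (level-order array): [8, 5, 19, None, None, 10, 28, None, 18, None, None, 17]
BFS from the root, enqueuing left then right child of each popped node:
  queue [8] -> pop 8, enqueue [5, 19], visited so far: [8]
  queue [5, 19] -> pop 5, enqueue [none], visited so far: [8, 5]
  queue [19] -> pop 19, enqueue [10, 28], visited so far: [8, 5, 19]
  queue [10, 28] -> pop 10, enqueue [18], visited so far: [8, 5, 19, 10]
  queue [28, 18] -> pop 28, enqueue [none], visited so far: [8, 5, 19, 10, 28]
  queue [18] -> pop 18, enqueue [17], visited so far: [8, 5, 19, 10, 28, 18]
  queue [17] -> pop 17, enqueue [none], visited so far: [8, 5, 19, 10, 28, 18, 17]
Result: [8, 5, 19, 10, 28, 18, 17]


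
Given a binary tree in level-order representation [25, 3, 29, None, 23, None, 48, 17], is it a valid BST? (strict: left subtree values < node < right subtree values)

Level-order array: [25, 3, 29, None, 23, None, 48, 17]
Validate using subtree bounds (lo, hi): at each node, require lo < value < hi,
then recurse left with hi=value and right with lo=value.
Preorder trace (stopping at first violation):
  at node 25 with bounds (-inf, +inf): OK
  at node 3 with bounds (-inf, 25): OK
  at node 23 with bounds (3, 25): OK
  at node 17 with bounds (3, 23): OK
  at node 29 with bounds (25, +inf): OK
  at node 48 with bounds (29, +inf): OK
No violation found at any node.
Result: Valid BST


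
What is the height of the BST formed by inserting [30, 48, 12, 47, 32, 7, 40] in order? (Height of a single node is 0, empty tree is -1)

Insertion order: [30, 48, 12, 47, 32, 7, 40]
Tree (level-order array): [30, 12, 48, 7, None, 47, None, None, None, 32, None, None, 40]
Compute height bottom-up (empty subtree = -1):
  height(7) = 1 + max(-1, -1) = 0
  height(12) = 1 + max(0, -1) = 1
  height(40) = 1 + max(-1, -1) = 0
  height(32) = 1 + max(-1, 0) = 1
  height(47) = 1 + max(1, -1) = 2
  height(48) = 1 + max(2, -1) = 3
  height(30) = 1 + max(1, 3) = 4
Height = 4


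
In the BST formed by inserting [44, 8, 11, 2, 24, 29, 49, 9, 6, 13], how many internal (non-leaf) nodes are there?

Tree built from: [44, 8, 11, 2, 24, 29, 49, 9, 6, 13]
Tree (level-order array): [44, 8, 49, 2, 11, None, None, None, 6, 9, 24, None, None, None, None, 13, 29]
Rule: An internal node has at least one child.
Per-node child counts:
  node 44: 2 child(ren)
  node 8: 2 child(ren)
  node 2: 1 child(ren)
  node 6: 0 child(ren)
  node 11: 2 child(ren)
  node 9: 0 child(ren)
  node 24: 2 child(ren)
  node 13: 0 child(ren)
  node 29: 0 child(ren)
  node 49: 0 child(ren)
Matching nodes: [44, 8, 2, 11, 24]
Count of internal (non-leaf) nodes: 5


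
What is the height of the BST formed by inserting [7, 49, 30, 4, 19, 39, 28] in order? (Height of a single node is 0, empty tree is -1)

Insertion order: [7, 49, 30, 4, 19, 39, 28]
Tree (level-order array): [7, 4, 49, None, None, 30, None, 19, 39, None, 28]
Compute height bottom-up (empty subtree = -1):
  height(4) = 1 + max(-1, -1) = 0
  height(28) = 1 + max(-1, -1) = 0
  height(19) = 1 + max(-1, 0) = 1
  height(39) = 1 + max(-1, -1) = 0
  height(30) = 1 + max(1, 0) = 2
  height(49) = 1 + max(2, -1) = 3
  height(7) = 1 + max(0, 3) = 4
Height = 4


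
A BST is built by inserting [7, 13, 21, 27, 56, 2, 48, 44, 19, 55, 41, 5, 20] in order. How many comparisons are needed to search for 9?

Search path for 9: 7 -> 13
Found: False
Comparisons: 2


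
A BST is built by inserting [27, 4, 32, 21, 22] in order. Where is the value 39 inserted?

Starting tree (level order): [27, 4, 32, None, 21, None, None, None, 22]
Insertion path: 27 -> 32
Result: insert 39 as right child of 32
Final tree (level order): [27, 4, 32, None, 21, None, 39, None, 22]


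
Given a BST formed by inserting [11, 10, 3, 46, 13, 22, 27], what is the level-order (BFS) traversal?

Tree insertion order: [11, 10, 3, 46, 13, 22, 27]
Tree (level-order array): [11, 10, 46, 3, None, 13, None, None, None, None, 22, None, 27]
BFS from the root, enqueuing left then right child of each popped node:
  queue [11] -> pop 11, enqueue [10, 46], visited so far: [11]
  queue [10, 46] -> pop 10, enqueue [3], visited so far: [11, 10]
  queue [46, 3] -> pop 46, enqueue [13], visited so far: [11, 10, 46]
  queue [3, 13] -> pop 3, enqueue [none], visited so far: [11, 10, 46, 3]
  queue [13] -> pop 13, enqueue [22], visited so far: [11, 10, 46, 3, 13]
  queue [22] -> pop 22, enqueue [27], visited so far: [11, 10, 46, 3, 13, 22]
  queue [27] -> pop 27, enqueue [none], visited so far: [11, 10, 46, 3, 13, 22, 27]
Result: [11, 10, 46, 3, 13, 22, 27]


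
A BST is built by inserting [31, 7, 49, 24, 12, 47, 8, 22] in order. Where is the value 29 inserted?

Starting tree (level order): [31, 7, 49, None, 24, 47, None, 12, None, None, None, 8, 22]
Insertion path: 31 -> 7 -> 24
Result: insert 29 as right child of 24
Final tree (level order): [31, 7, 49, None, 24, 47, None, 12, 29, None, None, 8, 22]


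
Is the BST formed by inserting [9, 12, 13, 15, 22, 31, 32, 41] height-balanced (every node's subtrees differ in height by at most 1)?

Tree (level-order array): [9, None, 12, None, 13, None, 15, None, 22, None, 31, None, 32, None, 41]
Definition: a tree is height-balanced if, at every node, |h(left) - h(right)| <= 1 (empty subtree has height -1).
Bottom-up per-node check:
  node 41: h_left=-1, h_right=-1, diff=0 [OK], height=0
  node 32: h_left=-1, h_right=0, diff=1 [OK], height=1
  node 31: h_left=-1, h_right=1, diff=2 [FAIL (|-1-1|=2 > 1)], height=2
  node 22: h_left=-1, h_right=2, diff=3 [FAIL (|-1-2|=3 > 1)], height=3
  node 15: h_left=-1, h_right=3, diff=4 [FAIL (|-1-3|=4 > 1)], height=4
  node 13: h_left=-1, h_right=4, diff=5 [FAIL (|-1-4|=5 > 1)], height=5
  node 12: h_left=-1, h_right=5, diff=6 [FAIL (|-1-5|=6 > 1)], height=6
  node 9: h_left=-1, h_right=6, diff=7 [FAIL (|-1-6|=7 > 1)], height=7
Node 31 violates the condition: |-1 - 1| = 2 > 1.
Result: Not balanced


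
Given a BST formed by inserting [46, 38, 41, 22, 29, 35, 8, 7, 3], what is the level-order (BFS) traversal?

Tree insertion order: [46, 38, 41, 22, 29, 35, 8, 7, 3]
Tree (level-order array): [46, 38, None, 22, 41, 8, 29, None, None, 7, None, None, 35, 3]
BFS from the root, enqueuing left then right child of each popped node:
  queue [46] -> pop 46, enqueue [38], visited so far: [46]
  queue [38] -> pop 38, enqueue [22, 41], visited so far: [46, 38]
  queue [22, 41] -> pop 22, enqueue [8, 29], visited so far: [46, 38, 22]
  queue [41, 8, 29] -> pop 41, enqueue [none], visited so far: [46, 38, 22, 41]
  queue [8, 29] -> pop 8, enqueue [7], visited so far: [46, 38, 22, 41, 8]
  queue [29, 7] -> pop 29, enqueue [35], visited so far: [46, 38, 22, 41, 8, 29]
  queue [7, 35] -> pop 7, enqueue [3], visited so far: [46, 38, 22, 41, 8, 29, 7]
  queue [35, 3] -> pop 35, enqueue [none], visited so far: [46, 38, 22, 41, 8, 29, 7, 35]
  queue [3] -> pop 3, enqueue [none], visited so far: [46, 38, 22, 41, 8, 29, 7, 35, 3]
Result: [46, 38, 22, 41, 8, 29, 7, 35, 3]


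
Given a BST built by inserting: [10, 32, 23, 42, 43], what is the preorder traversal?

Tree insertion order: [10, 32, 23, 42, 43]
Tree (level-order array): [10, None, 32, 23, 42, None, None, None, 43]
Preorder traversal: [10, 32, 23, 42, 43]


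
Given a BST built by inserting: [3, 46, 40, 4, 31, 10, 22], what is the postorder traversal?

Tree insertion order: [3, 46, 40, 4, 31, 10, 22]
Tree (level-order array): [3, None, 46, 40, None, 4, None, None, 31, 10, None, None, 22]
Postorder traversal: [22, 10, 31, 4, 40, 46, 3]


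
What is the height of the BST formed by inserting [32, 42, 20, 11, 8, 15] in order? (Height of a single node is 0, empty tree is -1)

Insertion order: [32, 42, 20, 11, 8, 15]
Tree (level-order array): [32, 20, 42, 11, None, None, None, 8, 15]
Compute height bottom-up (empty subtree = -1):
  height(8) = 1 + max(-1, -1) = 0
  height(15) = 1 + max(-1, -1) = 0
  height(11) = 1 + max(0, 0) = 1
  height(20) = 1 + max(1, -1) = 2
  height(42) = 1 + max(-1, -1) = 0
  height(32) = 1 + max(2, 0) = 3
Height = 3


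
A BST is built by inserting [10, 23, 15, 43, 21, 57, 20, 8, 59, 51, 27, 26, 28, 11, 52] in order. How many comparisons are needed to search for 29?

Search path for 29: 10 -> 23 -> 43 -> 27 -> 28
Found: False
Comparisons: 5


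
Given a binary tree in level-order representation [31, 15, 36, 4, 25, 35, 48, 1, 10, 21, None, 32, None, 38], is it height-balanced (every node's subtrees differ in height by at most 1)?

Tree (level-order array): [31, 15, 36, 4, 25, 35, 48, 1, 10, 21, None, 32, None, 38]
Definition: a tree is height-balanced if, at every node, |h(left) - h(right)| <= 1 (empty subtree has height -1).
Bottom-up per-node check:
  node 1: h_left=-1, h_right=-1, diff=0 [OK], height=0
  node 10: h_left=-1, h_right=-1, diff=0 [OK], height=0
  node 4: h_left=0, h_right=0, diff=0 [OK], height=1
  node 21: h_left=-1, h_right=-1, diff=0 [OK], height=0
  node 25: h_left=0, h_right=-1, diff=1 [OK], height=1
  node 15: h_left=1, h_right=1, diff=0 [OK], height=2
  node 32: h_left=-1, h_right=-1, diff=0 [OK], height=0
  node 35: h_left=0, h_right=-1, diff=1 [OK], height=1
  node 38: h_left=-1, h_right=-1, diff=0 [OK], height=0
  node 48: h_left=0, h_right=-1, diff=1 [OK], height=1
  node 36: h_left=1, h_right=1, diff=0 [OK], height=2
  node 31: h_left=2, h_right=2, diff=0 [OK], height=3
All nodes satisfy the balance condition.
Result: Balanced


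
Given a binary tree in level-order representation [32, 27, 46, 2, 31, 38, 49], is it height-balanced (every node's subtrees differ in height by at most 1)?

Tree (level-order array): [32, 27, 46, 2, 31, 38, 49]
Definition: a tree is height-balanced if, at every node, |h(left) - h(right)| <= 1 (empty subtree has height -1).
Bottom-up per-node check:
  node 2: h_left=-1, h_right=-1, diff=0 [OK], height=0
  node 31: h_left=-1, h_right=-1, diff=0 [OK], height=0
  node 27: h_left=0, h_right=0, diff=0 [OK], height=1
  node 38: h_left=-1, h_right=-1, diff=0 [OK], height=0
  node 49: h_left=-1, h_right=-1, diff=0 [OK], height=0
  node 46: h_left=0, h_right=0, diff=0 [OK], height=1
  node 32: h_left=1, h_right=1, diff=0 [OK], height=2
All nodes satisfy the balance condition.
Result: Balanced


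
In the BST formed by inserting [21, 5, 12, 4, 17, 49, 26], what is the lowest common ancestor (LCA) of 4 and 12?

Tree insertion order: [21, 5, 12, 4, 17, 49, 26]
Tree (level-order array): [21, 5, 49, 4, 12, 26, None, None, None, None, 17]
In a BST, the LCA of p=4, q=12 is the first node v on the
root-to-leaf path with p <= v <= q (go left if both < v, right if both > v).
Walk from root:
  at 21: both 4 and 12 < 21, go left
  at 5: 4 <= 5 <= 12, this is the LCA
LCA = 5


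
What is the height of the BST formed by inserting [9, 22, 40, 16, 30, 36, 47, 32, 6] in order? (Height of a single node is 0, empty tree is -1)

Insertion order: [9, 22, 40, 16, 30, 36, 47, 32, 6]
Tree (level-order array): [9, 6, 22, None, None, 16, 40, None, None, 30, 47, None, 36, None, None, 32]
Compute height bottom-up (empty subtree = -1):
  height(6) = 1 + max(-1, -1) = 0
  height(16) = 1 + max(-1, -1) = 0
  height(32) = 1 + max(-1, -1) = 0
  height(36) = 1 + max(0, -1) = 1
  height(30) = 1 + max(-1, 1) = 2
  height(47) = 1 + max(-1, -1) = 0
  height(40) = 1 + max(2, 0) = 3
  height(22) = 1 + max(0, 3) = 4
  height(9) = 1 + max(0, 4) = 5
Height = 5


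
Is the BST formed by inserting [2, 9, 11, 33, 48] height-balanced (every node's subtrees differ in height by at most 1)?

Tree (level-order array): [2, None, 9, None, 11, None, 33, None, 48]
Definition: a tree is height-balanced if, at every node, |h(left) - h(right)| <= 1 (empty subtree has height -1).
Bottom-up per-node check:
  node 48: h_left=-1, h_right=-1, diff=0 [OK], height=0
  node 33: h_left=-1, h_right=0, diff=1 [OK], height=1
  node 11: h_left=-1, h_right=1, diff=2 [FAIL (|-1-1|=2 > 1)], height=2
  node 9: h_left=-1, h_right=2, diff=3 [FAIL (|-1-2|=3 > 1)], height=3
  node 2: h_left=-1, h_right=3, diff=4 [FAIL (|-1-3|=4 > 1)], height=4
Node 11 violates the condition: |-1 - 1| = 2 > 1.
Result: Not balanced
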